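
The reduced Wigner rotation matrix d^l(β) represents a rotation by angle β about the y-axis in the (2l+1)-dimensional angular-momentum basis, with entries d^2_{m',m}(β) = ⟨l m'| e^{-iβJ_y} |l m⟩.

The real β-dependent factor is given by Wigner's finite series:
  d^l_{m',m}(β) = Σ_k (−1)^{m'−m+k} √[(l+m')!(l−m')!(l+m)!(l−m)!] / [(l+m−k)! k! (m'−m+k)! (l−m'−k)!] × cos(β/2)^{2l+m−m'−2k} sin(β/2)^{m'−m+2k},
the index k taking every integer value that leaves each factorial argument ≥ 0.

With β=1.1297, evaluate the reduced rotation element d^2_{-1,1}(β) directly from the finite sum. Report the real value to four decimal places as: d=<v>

d=0.5312

d^2_{-1,1}(β=1.1297) via Wigner's sum:
Half-angle: c=0.844669, s=0.535289. N=√(1·6·6·1)=6.000000
k∈{2,3} keeps every argument non-negative
  k=2: (−1)^0·6.0000/(2)·0.8447^2·0.5353^2 = +0.613297
  k=3: (−1)^1·6.0000/(6)·0.8447^0·0.5353^4 = -0.082102
d^2_{-1,1}(1.1297) = +0.613297 -0.082102 = +0.531195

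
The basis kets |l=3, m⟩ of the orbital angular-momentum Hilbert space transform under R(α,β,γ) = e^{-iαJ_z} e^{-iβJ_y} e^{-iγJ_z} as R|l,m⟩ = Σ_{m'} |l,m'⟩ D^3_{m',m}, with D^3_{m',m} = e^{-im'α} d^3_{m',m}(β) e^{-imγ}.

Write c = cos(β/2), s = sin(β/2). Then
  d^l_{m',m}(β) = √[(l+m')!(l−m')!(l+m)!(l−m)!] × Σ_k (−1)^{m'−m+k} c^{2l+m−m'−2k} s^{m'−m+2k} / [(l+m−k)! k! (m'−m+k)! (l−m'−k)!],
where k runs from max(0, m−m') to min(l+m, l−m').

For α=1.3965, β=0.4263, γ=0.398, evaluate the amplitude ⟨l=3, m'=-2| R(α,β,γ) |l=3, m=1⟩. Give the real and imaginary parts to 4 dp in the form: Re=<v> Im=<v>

Re=-0.0401 Im=0.0371

D^3_{-2,1}(1.3965,0.4263,0.398) = e^{-i·-2·1.3965}·d^3_{-2,1}(0.4263)·e^{-i·1·0.398}. Compute d first:
c=cos(0.4263/2)=0.977369, s=sin(0.4263/2)=0.211540; N=√[1·120·24·2]=75.894664
k: max(0,(1)−(-2))=3 … min(3+(1),3−(-2))=4
  k=3: (−1)^0·75.8947/(12)·0.9774^3·0.2115^3 = +0.055896
  k=4: (−1)^1·75.8947/(24)·0.9774^1·0.2115^5 = -0.001309
d^3_{-2,1}(0.4263) = +0.055896 -0.001309 = +0.054587
Attach z-rotation phases: D = e^{-i(-2)(1.3965)}·(+0.054587)·e^{-i(1)(0.398)} = -0.040067+0.037072i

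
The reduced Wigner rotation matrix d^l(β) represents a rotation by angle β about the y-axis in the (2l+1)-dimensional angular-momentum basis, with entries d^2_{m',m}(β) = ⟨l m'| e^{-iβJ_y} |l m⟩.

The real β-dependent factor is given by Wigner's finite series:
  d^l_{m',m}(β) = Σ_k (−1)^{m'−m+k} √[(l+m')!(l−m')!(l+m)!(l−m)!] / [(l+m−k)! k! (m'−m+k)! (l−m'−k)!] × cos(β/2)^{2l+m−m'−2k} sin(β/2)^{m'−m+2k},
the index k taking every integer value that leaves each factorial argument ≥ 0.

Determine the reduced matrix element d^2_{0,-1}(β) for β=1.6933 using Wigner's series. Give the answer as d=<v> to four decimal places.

d^2_{0,-1}(β=1.6933) via Wigner's sum:
c=cos(1.6933/2)=0.662496, s=sin(1.6933/2)=0.749065; N=√[2·2·1·6]=4.898979
k∈{0,1} keeps every argument non-negative
  k=0: (−1)^1·4.8990/(2)·0.6625^3·0.7491^1 = -0.533514
  k=1: (−1)^2·4.8990/(2)·0.6625^1·0.7491^3 = +0.682053
d^2_{0,-1}(1.6933) = -0.533514 +0.682053 = +0.148539

d=0.1485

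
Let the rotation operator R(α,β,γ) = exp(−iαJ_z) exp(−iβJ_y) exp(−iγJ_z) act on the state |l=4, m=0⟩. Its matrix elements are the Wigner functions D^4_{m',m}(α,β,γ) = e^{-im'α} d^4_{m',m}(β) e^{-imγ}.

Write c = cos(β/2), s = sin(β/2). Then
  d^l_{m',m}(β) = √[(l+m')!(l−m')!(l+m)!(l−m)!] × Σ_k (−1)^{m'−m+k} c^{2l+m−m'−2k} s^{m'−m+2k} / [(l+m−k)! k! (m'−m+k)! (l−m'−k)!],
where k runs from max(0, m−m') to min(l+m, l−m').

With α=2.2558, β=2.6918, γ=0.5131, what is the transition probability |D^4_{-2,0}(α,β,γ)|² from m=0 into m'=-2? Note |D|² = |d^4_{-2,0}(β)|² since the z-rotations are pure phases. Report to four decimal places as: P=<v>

D^4_{-2,0}(2.2558,2.6918,0.5131) = e^{-i·-2·2.2558}·d^4_{-2,0}(2.6918)·e^{-i·0·0.5131}. Compute d first:
With c≡cos(β/2)=0.223005 and s≡sin(β/2)=0.974817, N=[2·720·24·24]^{1/2}=910.735966
Admissible k: 2..4 (factorial args all ≥0)
  k=2: (−1)^0·910.7360/(96)·0.2230^6·0.9748^2 = +0.001109
  k=3: (−1)^1·910.7360/(36)·0.2230^4·0.9748^4 = -0.056499
  k=4: (−1)^2·910.7360/(96)·0.2230^2·0.9748^6 = +0.404847
d^4_{-2,0}(2.6918) = +0.001109 -0.056499 +0.404847 = +0.349456
|D^4_{-2,0}|² = |d^4_{-2,0}(β)|² = (+0.349456)² = 0.122120 (the z-rotation phases have unit modulus)

P=0.1221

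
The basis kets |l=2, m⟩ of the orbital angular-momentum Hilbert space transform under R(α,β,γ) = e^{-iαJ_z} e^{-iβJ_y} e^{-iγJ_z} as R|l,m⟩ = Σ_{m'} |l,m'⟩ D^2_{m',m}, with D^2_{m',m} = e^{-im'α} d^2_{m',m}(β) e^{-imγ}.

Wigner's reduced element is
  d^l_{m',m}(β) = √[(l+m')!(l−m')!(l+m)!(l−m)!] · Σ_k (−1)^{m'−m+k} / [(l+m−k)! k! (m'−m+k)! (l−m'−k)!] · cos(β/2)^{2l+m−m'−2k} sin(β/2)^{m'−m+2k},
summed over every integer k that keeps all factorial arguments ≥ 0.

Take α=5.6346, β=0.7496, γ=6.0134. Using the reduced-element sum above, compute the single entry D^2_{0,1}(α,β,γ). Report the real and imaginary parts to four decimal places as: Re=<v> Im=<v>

Re=0.5887 Im=0.1628

First d^2_{0,1}(β=0.7496), then the phase factors e^{-i(0)α} and e^{-i(1)γ}:
Half-angle: c=0.930581, s=0.366086. N=√(2·2·6·1)=4.898979
k∈{1,2} keeps every argument non-negative
  k=1: (−1)^0·4.8990/(2)·0.9306^3·0.3661^1 = +0.722639
  k=2: (−1)^1·4.8990/(2)·0.9306^1·0.3661^3 = -0.111836
d^2_{0,1}(0.7496) = +0.722639 -0.111836 = +0.610804
D = (+1.000000+0.000000i)·(+0.610804)·(+0.963828+0.266525i) = +0.588710+0.162794i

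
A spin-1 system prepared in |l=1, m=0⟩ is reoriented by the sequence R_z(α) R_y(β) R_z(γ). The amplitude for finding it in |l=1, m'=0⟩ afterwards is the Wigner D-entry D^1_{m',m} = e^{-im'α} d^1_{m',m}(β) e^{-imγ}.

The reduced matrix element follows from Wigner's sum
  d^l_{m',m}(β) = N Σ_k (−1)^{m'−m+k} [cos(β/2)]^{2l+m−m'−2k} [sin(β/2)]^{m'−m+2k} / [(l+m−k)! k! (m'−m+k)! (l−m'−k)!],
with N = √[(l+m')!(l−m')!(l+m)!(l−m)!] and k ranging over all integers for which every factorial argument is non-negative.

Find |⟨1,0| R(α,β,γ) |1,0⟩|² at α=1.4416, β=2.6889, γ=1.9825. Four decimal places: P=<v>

Split into d^1_{0,0}(β=2.6889) × two z-phases.
Half-angle: c=0.224419, s=0.974493. N=√(1·1·1·1)=1.000000
The bounds max(0,m−m')=0 and min(l+m,l−m')=1 give 2 terms
  k=0: (−1)^0·1.0000/(1)·0.2244^2·0.9745^0 = +0.050364
  k=1: (−1)^1·1.0000/(1)·0.2244^0·0.9745^2 = -0.949636
d^1_{0,0}(2.6889) = +0.050364 -0.949636 = -0.899273
|D^1_{0,0}|² = |d^1_{0,0}(β)|² = (-0.899273)² = 0.808691 (the z-rotation phases have unit modulus)

P=0.8087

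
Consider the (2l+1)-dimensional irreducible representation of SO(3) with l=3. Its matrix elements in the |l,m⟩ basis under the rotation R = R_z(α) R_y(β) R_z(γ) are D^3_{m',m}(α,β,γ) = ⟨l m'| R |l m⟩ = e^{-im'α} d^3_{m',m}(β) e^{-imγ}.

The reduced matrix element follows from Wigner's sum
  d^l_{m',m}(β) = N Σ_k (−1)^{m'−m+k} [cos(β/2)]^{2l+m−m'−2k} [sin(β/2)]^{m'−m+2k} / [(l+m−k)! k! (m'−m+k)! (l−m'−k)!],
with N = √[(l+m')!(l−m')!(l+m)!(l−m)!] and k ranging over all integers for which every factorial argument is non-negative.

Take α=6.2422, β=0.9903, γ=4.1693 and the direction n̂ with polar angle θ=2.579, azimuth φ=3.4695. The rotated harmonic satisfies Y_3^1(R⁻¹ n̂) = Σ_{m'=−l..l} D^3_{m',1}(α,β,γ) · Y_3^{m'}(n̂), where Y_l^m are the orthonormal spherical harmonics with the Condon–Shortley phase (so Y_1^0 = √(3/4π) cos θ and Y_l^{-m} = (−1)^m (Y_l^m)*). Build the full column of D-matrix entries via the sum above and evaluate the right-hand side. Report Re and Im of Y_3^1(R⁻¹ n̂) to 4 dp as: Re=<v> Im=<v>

Re=0.0556 Im=-0.4374

Need the full column D^3_{m',1} for m'=−3..3 at α=6.2422, β=0.9903, γ=4.1693.
cos(β/2)=0.879897, sin(β/2)=0.475164
d^3_{-3,1}: single k=4 term ⇒ +0.152856;  D = -0.062347+0.139563i
d^3_{-2,1}: k∈[3..4] ⇒ +0.462227 -0.067398 = +0.394829;  D = -0.175679+0.353592i
d^3_{-1,1}: k∈[2..4] ⇒ +0.812018 -0.315738 +0.011510 = +0.507790;  D = -0.244384+0.445114i
d^3_{0,1}: k∈[1..3] ⇒ +0.868149 -0.759517 +0.073831 = +0.182462;  D = -0.094293+0.156209i
d^3_{1,1}: k∈[0..2] ⇒ +0.464079 -1.082691 +0.236804 = -0.381808;  D = +0.210540-0.318513i
d^3_{2,1}: k∈[0..1] ⇒ -0.792508 +0.462227 = -0.330280;  D = +0.193262-0.267834i
d^3_{3,1}: single k=0 term ⇒ +0.524156;  D = -0.323866+0.412129i
Y_3^{m'}(θ=2.579,φ=3.4695) and Σ D·Y over m':
  (-0.0623+0.1396i)·(-0.0351+0.0527i)  (-0.1757+0.3536i)·(-0.1949+0.1500i)  (-0.2444+0.4451i)·(-0.4206+0.1431i)  (-0.0943+0.1562i)·(-0.1823+0.0000i)  (+0.2105-0.3185i)·(+0.4206+0.1431i)  (+0.1933-0.2678i)·(-0.1949-0.1500i)  (-0.3239+0.4121i)·(+0.0351+0.0527i)
Y_3^1(R⁻¹ n̂) = +0.055554-0.437375i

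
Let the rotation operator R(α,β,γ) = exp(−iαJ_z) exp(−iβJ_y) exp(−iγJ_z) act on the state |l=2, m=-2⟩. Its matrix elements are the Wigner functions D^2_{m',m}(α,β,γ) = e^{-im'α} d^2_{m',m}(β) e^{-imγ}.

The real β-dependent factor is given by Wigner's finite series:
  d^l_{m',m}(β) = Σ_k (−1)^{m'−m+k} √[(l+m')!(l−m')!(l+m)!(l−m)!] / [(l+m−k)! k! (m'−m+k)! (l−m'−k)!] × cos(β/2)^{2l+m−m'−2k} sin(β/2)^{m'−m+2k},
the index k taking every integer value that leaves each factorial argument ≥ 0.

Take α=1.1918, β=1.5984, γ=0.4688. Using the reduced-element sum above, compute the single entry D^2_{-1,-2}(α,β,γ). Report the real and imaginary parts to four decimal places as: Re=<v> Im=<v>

D^2_{-1,-2}(1.1918,1.5984,0.4688) = e^{-i·-1·1.1918}·d^2_{-1,-2}(1.5984)·e^{-i·-2·0.4688}. Compute d first:
Half-angle: c=0.697280, s=0.716798. N=√(1·6·1·24)=12.000000
Admissible k: 0..0 (factorial args all ≥0)
  k=0: (−1)^1·12.0000/(6)·0.6973^3·0.7168^1 = -0.486015
d^2_{-1,-2}(1.5984) = -0.486015
Attach z-rotation phases: D = e^{-i(-1)(1.1918)}·(-0.486015)·e^{-i(-2)(0.4688)} = +0.257589-0.412139i

Re=0.2576 Im=-0.4121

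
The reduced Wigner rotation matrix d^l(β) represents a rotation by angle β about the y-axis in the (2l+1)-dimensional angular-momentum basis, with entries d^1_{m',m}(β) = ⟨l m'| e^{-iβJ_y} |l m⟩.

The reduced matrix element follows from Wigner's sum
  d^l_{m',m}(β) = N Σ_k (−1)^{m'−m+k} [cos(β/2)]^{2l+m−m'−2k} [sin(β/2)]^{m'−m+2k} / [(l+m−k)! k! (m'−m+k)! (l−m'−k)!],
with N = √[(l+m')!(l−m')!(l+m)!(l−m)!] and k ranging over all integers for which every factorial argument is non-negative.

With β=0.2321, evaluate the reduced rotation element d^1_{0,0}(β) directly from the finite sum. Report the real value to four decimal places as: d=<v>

d=0.9732

d^1_{0,0}(β=0.2321) via Wigner's sum:
c=cos(0.2321/2)=0.993274, s=sin(0.2321/2)=0.115790; N=√[1·1·1·1]=1.000000
The bounds max(0,m−m')=0 and min(l+m,l−m')=1 give 2 terms
  k=0: (−1)^0·1.0000/(1)·0.9933^2·0.1158^0 = +0.986593
  k=1: (−1)^1·1.0000/(1)·0.9933^0·0.1158^2 = -0.013407
d^1_{0,0}(0.2321) = +0.986593 -0.013407 = +0.973185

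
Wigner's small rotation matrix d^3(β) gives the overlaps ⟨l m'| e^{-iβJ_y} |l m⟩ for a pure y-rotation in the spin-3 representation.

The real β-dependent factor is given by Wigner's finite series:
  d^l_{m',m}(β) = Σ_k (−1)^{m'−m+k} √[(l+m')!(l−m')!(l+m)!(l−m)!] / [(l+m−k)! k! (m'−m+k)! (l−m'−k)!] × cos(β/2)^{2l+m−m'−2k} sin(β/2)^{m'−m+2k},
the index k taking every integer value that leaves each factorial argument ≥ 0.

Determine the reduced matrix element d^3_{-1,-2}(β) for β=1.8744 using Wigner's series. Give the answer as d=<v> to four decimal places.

d=0.5016

d^3_{-1,-2}(β=1.8744) via Wigner's sum:
Half-angle: c=0.592047, s=0.805904. N=√(2·24·1·120)=75.894664
Admissible k: 0..1 (factorial args all ≥0)
  k=0: (−1)^1·75.8947/(24)·0.5920^5·0.8059^1 = -0.185380
  k=1: (−1)^2·75.8947/(12)·0.5920^3·0.8059^3 = +0.686985
d^3_{-1,-2}(1.8744) = -0.185380 +0.686985 = +0.501605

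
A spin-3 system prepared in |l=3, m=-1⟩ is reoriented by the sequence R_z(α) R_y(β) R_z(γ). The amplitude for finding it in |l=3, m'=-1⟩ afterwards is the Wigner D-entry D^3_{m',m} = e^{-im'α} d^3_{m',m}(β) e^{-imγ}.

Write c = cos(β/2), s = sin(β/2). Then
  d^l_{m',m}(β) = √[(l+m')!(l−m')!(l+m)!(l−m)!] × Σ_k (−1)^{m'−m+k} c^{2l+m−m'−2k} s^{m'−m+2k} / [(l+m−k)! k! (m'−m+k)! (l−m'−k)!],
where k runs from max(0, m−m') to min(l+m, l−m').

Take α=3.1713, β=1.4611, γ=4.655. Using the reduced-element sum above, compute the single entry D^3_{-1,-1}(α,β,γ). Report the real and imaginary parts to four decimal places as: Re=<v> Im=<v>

First d^3_{-1,-1}(β=1.4611), then the phase factors e^{-i(-1)α} and e^{-i(-1)γ}:
c=cos(1.4611/2)=0.744808, s=sin(1.4611/2)=0.667279; N=√[2·24·2·24]=48.000000
k∈{0,1,2} keeps every argument non-negative
  k=0: (−1)^0·48.0000/(48)·0.7448^6·0.6673^0 = +0.170712
  k=1: (−1)^1·48.0000/(6)·0.7448^4·0.6673^2 = -1.096179
  k=2: (−1)^2·48.0000/(8)·0.7448^2·0.6673^4 = +0.659888
d^3_{-1,-1}(1.4611) = +0.170712 -1.096179 +0.659888 = -0.265579
Attach z-rotation phases: D = e^{-i(-1)(3.1713)}·(-0.265579)·e^{-i(-1)(4.655)} = -0.007351-0.265478i

Re=-0.0074 Im=-0.2655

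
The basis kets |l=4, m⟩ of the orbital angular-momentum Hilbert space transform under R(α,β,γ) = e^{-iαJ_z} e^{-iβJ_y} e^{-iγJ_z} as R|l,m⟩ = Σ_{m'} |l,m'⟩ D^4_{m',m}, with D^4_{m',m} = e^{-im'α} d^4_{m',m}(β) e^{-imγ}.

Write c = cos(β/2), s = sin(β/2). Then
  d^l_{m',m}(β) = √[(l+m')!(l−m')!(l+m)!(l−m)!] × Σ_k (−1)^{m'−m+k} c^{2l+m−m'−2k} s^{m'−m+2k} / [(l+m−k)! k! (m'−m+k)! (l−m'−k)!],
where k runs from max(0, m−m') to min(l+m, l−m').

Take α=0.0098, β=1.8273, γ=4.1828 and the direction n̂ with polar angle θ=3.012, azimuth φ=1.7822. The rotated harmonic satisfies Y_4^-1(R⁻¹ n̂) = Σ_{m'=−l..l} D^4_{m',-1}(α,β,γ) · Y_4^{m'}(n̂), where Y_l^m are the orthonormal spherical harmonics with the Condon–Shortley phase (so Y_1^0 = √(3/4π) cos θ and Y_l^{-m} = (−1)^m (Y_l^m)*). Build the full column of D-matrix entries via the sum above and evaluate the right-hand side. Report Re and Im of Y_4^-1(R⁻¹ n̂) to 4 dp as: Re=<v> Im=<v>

Need the full column D^4_{m',-1} for m'=−4..4 at α=0.0098, β=1.8273, γ=4.1828.
cos(β/2)=0.610860, sin(β/2)=0.791739
d^4_{-4,-1}: single k=3 term ⇒ +0.315899;  D = -0.148779-0.278670i
d^4_{-3,-1}: k∈[2..3] ⇒ +0.258514 -0.723791 = -0.465277;  D = +0.223143+0.408277i
d^4_{-2,-1}: k∈[1..3] ⇒ +0.106613 -0.895489 +1.002881 = +0.214005;  D = -0.104470-0.186773i
d^4_{-1,-1}: k∈[0..3] ⇒ +0.019388 -0.488545 +1.641403 -0.919125 = +0.253121;  D = -0.125725-0.219690i
d^4_{0,-1}: k∈[0..3] ⇒ -0.112380 +1.132714 -1.902832 +0.532758 = -0.349741;  D = +0.176682+0.301832i
d^4_{1,-1}: k∈[0..3] ⇒ +0.325697 -1.641403 +1.378687 -0.154403 = -0.091422;  D = +0.046955+0.078442i
d^4_{2,-1}: k∈[0..2] ⇒ -0.596993 +1.504321 -0.505418 = +0.401910;  D = -0.209795-0.342809i
d^4_{3,-1}: k∈[0..1] ⇒ +0.723791 -0.729533 = -0.005742;  D = +0.003045+0.004868i
d^4_{4,-1}: single k=0 term ⇒ -0.530675;  D = +0.285828+0.447122i
Y_4^{m'}(θ=3.012,φ=1.7822) and Σ D·Y over m':
  (-0.1488-0.2787i)·(+0.0001-0.0001i)  (+0.2231+0.4083i)·(-0.0016-0.0022i)  (-0.1045-0.1868i)·(-0.0300+0.0135i)  (-0.1257-0.2197i)·(+0.0494+0.2302i)  (+0.1767+0.3018i)·(+0.7767+0.0000i)  (+0.0470+0.0784i)·(-0.0494+0.2302i)  (-0.2098-0.3428i)·(-0.0300-0.0135i)  (+0.0030+0.0049i)·(+0.0016-0.0022i)  (+0.2858+0.4471i)·(+0.0001+0.0001i)
Y_4^-1(R⁻¹ n̂) = +0.169002+0.217779i

Re=0.1690 Im=0.2178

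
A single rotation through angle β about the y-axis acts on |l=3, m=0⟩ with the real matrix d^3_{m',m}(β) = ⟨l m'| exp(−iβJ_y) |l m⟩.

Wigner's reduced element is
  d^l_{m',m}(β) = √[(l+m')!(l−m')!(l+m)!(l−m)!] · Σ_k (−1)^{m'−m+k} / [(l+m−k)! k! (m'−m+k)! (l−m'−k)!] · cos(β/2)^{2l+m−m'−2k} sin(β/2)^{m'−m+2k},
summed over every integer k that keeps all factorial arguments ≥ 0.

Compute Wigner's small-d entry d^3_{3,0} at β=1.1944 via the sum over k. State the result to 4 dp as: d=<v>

d=-0.4496

d^3_{3,0}(β=1.1944) via Wigner's sum:
c=cos(1.1944/2)=0.826913, s=sin(1.1944/2)=0.562329; N=√[720·1·6·6]=160.996894
k: max(0,(0)−(3))=0 … min(3+(0),3−(3))=0
  k=0: (−1)^3·160.9969/(36)·0.8269^3·0.5623^3 = -0.449642
d^3_{3,0}(1.1944) = -0.449642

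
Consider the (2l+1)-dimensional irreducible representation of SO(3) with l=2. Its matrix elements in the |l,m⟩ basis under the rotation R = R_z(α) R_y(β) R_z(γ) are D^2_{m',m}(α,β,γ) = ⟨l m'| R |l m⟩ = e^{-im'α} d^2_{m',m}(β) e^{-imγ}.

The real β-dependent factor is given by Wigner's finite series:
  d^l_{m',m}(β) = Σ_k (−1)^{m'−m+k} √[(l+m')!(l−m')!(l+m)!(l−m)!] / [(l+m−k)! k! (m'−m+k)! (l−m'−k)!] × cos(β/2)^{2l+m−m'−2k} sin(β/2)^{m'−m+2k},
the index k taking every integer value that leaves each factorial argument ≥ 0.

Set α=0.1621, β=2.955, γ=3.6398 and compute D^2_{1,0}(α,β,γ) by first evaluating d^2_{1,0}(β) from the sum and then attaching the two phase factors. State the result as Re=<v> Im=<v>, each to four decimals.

Re=0.2203 Im=-0.0360

D^2_{1,0}(0.1621,2.955,3.6398) = e^{-i·1·0.1621}·d^2_{1,0}(2.955)·e^{-i·0·3.6398}. Compute d first:
Half-angle: c=0.093161, s=0.995651. N=√(6·1·2·2)=4.898979
The bounds max(0,m−m')=0 and min(l+m,l−m')=1 give 2 terms
  k=0: (−1)^1·4.8990/(2)·0.0932^3·0.9957^1 = -0.001972
  k=1: (−1)^2·4.8990/(2)·0.0932^1·0.9957^3 = +0.225233
d^2_{1,0}(2.955) = -0.001972 +0.225233 = +0.223261
D = (+0.986891-0.161391i)·(+0.223261)·(+1.000000+0.000000i) = +0.220334-0.036032i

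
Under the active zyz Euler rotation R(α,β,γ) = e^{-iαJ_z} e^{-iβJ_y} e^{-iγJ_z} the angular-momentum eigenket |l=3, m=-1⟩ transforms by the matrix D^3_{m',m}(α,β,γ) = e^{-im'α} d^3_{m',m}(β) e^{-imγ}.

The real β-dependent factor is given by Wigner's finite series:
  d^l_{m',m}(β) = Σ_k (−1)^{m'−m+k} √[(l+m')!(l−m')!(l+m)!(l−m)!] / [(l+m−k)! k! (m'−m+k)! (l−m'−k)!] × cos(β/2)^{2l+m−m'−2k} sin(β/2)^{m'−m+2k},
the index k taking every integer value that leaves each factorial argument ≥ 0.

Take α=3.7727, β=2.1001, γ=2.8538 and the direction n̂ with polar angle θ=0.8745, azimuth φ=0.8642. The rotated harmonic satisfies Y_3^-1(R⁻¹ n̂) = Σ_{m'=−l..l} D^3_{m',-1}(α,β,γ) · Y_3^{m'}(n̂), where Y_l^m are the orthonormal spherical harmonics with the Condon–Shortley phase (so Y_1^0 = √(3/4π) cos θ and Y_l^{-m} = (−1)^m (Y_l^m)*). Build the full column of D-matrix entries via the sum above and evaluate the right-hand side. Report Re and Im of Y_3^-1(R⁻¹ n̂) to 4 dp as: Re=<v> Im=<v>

Re=0.1419 Im=-0.2622

Need the full column D^3_{m',-1} for m'=−3..3 at α=3.7727, β=2.1001, γ=2.8538.
cos(β/2)=0.497528, sin(β/2)=0.867448
d^3_{-3,-1}: single k=2 term ⇒ +0.178567;  D = -0.006201+0.178459i
d^3_{-2,-1}: k∈[1..2] ⇒ +0.083624 -0.508408 = -0.424784;  D = +0.238578+0.351457i
d^3_{-1,-1}: k∈[0..2] ⇒ +0.015167 -0.368847 +0.840930 = +0.487250;  D = +0.458816+0.164013i
d^3_{0,-1}: k∈[0..2] ⇒ -0.091605 +0.835399 -0.846497 = -0.102703;  D = +0.098479-0.029151i
d^3_{1,-1}: k∈[0..2] ⇒ +0.276635 -1.121240 +0.426050 = -0.418554;  D = -0.253935+0.332723i
d^3_{2,-1}: k∈[0..1] ⇒ -0.508408 +0.772742 = +0.264335;  D = -0.005495+0.264277i
d^3_{3,-1}: single k=0 term ⇒ +0.542818;  D = -0.311104-0.444821i
Y_3^{m'}(θ=0.8745,φ=0.8642) and Σ D·Y over m':
  (-0.0062+0.1785i)·(-0.1607-0.0983i)  (+0.2386+0.3515i)·(-0.0606-0.3811i)  (+0.4588+0.1640i)·(+0.1701-0.1993i)  (+0.0985-0.0292i)·(-0.2257+0.0000i)  (-0.2539+0.3327i)·(-0.1701-0.1993i)  (-0.0055+0.2643i)·(-0.0606+0.3811i)  (-0.3111-0.4448i)·(+0.1607-0.0983i)
Y_3^-1(R⁻¹ n̂) = +0.141941-0.262233i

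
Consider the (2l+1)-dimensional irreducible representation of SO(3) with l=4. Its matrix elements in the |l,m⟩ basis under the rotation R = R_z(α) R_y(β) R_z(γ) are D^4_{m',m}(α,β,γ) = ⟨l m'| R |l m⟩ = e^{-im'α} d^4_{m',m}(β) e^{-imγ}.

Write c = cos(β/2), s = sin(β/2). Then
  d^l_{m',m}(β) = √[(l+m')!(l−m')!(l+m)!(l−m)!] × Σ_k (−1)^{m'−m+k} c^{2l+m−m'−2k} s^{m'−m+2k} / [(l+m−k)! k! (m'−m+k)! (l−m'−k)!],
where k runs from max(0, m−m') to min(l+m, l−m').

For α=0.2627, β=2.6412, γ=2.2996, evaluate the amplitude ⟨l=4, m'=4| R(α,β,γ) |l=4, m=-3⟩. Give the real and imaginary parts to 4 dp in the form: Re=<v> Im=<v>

Re=-0.5089 Im=0.2366

D^4_{4,-3}(0.2627,2.6412,2.2996) = e^{-i·4·0.2627}·d^4_{4,-3}(2.6412)·e^{-i·-3·2.2996}. Compute d first:
With c≡cos(β/2)=0.247594 and s≡sin(β/2)=0.968864, N=[40320·1·1·5040]^{1/2}=14255.272709
k: max(0,(-3)−(4))=0 … min(4+(-3),4−(4))=0
  k=0: (−1)^7·14255.2727/(5040)·0.2476^1·0.9689^7 = -0.561209
d^4_{4,-3}(2.6412) = -0.561209
D = (+0.496877-0.867821i)·(-0.561209)·(+0.816419+0.577460i) = -0.508900+0.236594i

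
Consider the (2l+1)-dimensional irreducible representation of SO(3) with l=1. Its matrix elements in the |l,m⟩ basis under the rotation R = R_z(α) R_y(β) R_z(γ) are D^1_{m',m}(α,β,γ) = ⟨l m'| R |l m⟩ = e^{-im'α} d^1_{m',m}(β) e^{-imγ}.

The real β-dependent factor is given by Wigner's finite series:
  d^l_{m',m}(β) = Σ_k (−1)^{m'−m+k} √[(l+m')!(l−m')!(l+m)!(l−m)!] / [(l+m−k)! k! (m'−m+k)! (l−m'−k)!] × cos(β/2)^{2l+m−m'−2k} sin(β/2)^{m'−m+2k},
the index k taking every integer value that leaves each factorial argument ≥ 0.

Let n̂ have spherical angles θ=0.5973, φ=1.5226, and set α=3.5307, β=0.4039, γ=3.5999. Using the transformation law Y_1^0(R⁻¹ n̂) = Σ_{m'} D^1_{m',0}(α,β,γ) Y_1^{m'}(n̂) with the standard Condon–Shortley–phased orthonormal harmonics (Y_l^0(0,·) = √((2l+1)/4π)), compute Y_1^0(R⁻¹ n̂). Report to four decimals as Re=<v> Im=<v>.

Need the full column D^1_{m',0} for m'=−1..1 at α=3.5307, β=0.4039, γ=3.5999.
cos(β/2)=0.979677, sin(β/2)=0.200580
d^1_{-1,0}: single k=1 term ⇒ +0.277898;  D = -0.257125-0.105424i
d^1_{0,0}: k∈[0..1] ⇒ +0.959768 -0.040232 = +0.919535;  D = +0.919535+0.000000i
d^1_{1,0}: single k=0 term ⇒ -0.277898;  D = +0.257125-0.105424i
Y_1^{m'}(θ=0.5973,φ=1.5226) and Σ D·Y over m':
  (-0.2571-0.1054i)·(+0.0094-0.1941i)  (+0.9195+0.0000i)·(+0.4040+0.0000i)  (+0.2571-0.1054i)·(-0.0094-0.1941i)
Y_1^0(R⁻¹ n̂) = +0.325760+0.000000i

Re=0.3258 Im=0.0000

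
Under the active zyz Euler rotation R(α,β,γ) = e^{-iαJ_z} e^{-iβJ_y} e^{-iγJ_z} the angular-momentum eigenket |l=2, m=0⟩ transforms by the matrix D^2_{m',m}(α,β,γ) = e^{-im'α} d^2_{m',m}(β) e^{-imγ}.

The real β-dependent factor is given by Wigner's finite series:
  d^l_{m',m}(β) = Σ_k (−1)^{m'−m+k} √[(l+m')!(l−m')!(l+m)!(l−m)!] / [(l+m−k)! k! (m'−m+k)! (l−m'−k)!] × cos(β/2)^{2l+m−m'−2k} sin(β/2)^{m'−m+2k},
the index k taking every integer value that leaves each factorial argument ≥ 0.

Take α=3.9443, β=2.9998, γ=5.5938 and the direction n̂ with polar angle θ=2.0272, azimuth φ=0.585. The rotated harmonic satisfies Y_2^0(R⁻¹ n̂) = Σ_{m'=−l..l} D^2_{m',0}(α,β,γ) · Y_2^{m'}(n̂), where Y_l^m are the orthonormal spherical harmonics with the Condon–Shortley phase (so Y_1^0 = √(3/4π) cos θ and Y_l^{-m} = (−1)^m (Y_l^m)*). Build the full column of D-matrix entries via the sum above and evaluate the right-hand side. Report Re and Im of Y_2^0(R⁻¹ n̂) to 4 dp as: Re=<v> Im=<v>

Re=-0.2230 Im=0.0000

Need the full column D^2_{m',0} for m'=−2..2 at α=3.9443, β=2.9998, γ=5.5938.
cos(β/2)=0.070837, sin(β/2)=0.997488
d^2_{-2,0}: single k=2 term ⇒ +0.012230;  D = -0.000423+0.012222i
d^2_{-1,0}: k∈[1..2] ⇒ +0.000868 -0.172210 = -0.171342;  D = +0.119042+0.123236i
d^2_{0,0}: k∈[0..2] ⇒ +0.000025 -0.019971 +0.989989 = +0.970044;  D = +0.970044+0.000000i
d^2_{1,0}: k∈[0..1] ⇒ -0.000868 +0.172210 = +0.171342;  D = -0.119042+0.123236i
d^2_{2,0}: single k=0 term ⇒ +0.012230;  D = -0.000423-0.012222i
Y_2^{m'}(θ=2.0272,φ=0.585) and Σ D·Y over m':
  (-0.0004+0.0122i)·(+0.1214-0.2866i)  (+0.1190+0.1232i)·(-0.2548+0.1688i)  (+0.9700+0.0000i)·(-0.1316+0.0000i)  (-0.1190+0.1232i)·(+0.2548+0.1688i)  (-0.0004-0.0122i)·(+0.1214+0.2866i)
Y_2^0(R⁻¹ n̂) = -0.223027-0.000000i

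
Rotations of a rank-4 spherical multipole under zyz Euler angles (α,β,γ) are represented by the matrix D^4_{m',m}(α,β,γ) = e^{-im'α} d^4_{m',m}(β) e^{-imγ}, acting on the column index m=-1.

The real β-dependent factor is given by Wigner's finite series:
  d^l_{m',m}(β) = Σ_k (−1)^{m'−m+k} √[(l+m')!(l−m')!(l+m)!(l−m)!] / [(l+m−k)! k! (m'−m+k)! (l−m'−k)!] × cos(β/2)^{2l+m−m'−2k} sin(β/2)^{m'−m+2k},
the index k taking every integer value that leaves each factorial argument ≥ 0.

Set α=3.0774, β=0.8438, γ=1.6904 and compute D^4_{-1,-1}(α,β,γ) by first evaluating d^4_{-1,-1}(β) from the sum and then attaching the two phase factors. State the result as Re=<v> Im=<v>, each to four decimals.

Split into d^4_{-1,-1}(β=0.8438) × two z-phases.
With c≡cos(β/2)=0.912313 and s≡sin(β/2)=0.409495, N=[6·120·6·120]^{1/2}=720.000000
The bounds max(0,m−m')=0 and min(l+m,l−m')=3 give 4 terms
  k=0: (−1)^0·720.0000/(720)·0.9123^8·0.4095^0 = +0.479898
  k=1: (−1)^1·720.0000/(48)·0.9123^6·0.4095^2 = -1.450272
  k=2: (−1)^2·720.0000/(24)·0.9123^4·0.4095^4 = +0.584371
  k=3: (−1)^3·720.0000/(72)·0.9123^2·0.4095^6 = -0.039244
d^4_{-1,-1}(0.8438) = +0.479898 -1.450272 +0.584371 -0.039244 = -0.425247
D = (-0.997940+0.064149i)·(-0.425247)·(-0.119319+0.992856i) = -0.023551+0.424595i

Re=-0.0236 Im=0.4246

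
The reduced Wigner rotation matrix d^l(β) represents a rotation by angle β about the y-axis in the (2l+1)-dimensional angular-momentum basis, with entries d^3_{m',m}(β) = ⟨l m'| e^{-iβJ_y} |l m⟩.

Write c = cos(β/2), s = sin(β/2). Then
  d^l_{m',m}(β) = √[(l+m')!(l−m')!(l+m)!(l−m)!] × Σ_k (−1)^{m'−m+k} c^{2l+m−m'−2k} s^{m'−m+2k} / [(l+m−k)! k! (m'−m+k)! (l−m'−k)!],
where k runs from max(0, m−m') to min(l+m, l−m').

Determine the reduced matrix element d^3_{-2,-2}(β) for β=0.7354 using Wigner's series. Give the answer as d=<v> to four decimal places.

d=0.1704

d^3_{-2,-2}(β=0.7354) via Wigner's sum:
With c≡cos(β/2)=0.933157 and s≡sin(β/2)=0.359470, N=[1·120·1·120]^{1/2}=120.000000
k∈{0,1} keeps every argument non-negative
  k=0: (−1)^0·120.0000/(120)·0.9332^6·0.3595^0 = +0.660279
  k=1: (−1)^1·120.0000/(24)·0.9332^4·0.3595^2 = -0.489907
d^3_{-2,-2}(0.7354) = +0.660279 -0.489907 = +0.170371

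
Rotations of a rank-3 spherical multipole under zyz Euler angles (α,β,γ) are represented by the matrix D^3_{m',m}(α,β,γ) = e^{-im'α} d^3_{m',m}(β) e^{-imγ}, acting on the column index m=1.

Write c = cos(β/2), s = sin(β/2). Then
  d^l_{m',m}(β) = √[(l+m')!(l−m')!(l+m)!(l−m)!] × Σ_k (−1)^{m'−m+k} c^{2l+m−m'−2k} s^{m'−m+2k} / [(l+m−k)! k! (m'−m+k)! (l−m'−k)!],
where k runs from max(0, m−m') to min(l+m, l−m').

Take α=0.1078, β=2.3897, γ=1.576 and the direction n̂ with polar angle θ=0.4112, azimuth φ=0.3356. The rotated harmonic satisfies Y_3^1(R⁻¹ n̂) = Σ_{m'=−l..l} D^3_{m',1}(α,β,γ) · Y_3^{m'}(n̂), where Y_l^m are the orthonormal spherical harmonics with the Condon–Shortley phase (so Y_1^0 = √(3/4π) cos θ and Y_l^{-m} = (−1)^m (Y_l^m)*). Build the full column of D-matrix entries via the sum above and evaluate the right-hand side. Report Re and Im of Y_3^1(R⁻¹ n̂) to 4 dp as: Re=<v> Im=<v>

Re=0.0057 Im=0.0546

Need the full column D^3_{m',1} for m'=−3..3 at α=0.1078, β=2.3897, γ=1.576.
cos(β/2)=0.367153, sin(β/2)=0.930161
d^3_{-3,1}: single k=4 term ⇒ +0.390815;  D = +0.122268-0.371197i
d^3_{-2,1}: k∈[3..4] ⇒ +0.251910 -0.808419 = -0.556510;  D = -0.116226+0.544238i
d^3_{-1,1}: k∈[2..4] ⇒ +0.094331 -0.807264 +0.647661 = -0.065272;  D = -0.006685+0.064929i
d^3_{0,1}: k∈[1..3] ⇒ +0.021497 -0.413930 +0.885579 = +0.493146;  D = -0.002566-0.493140i
d^3_{1,1}: k∈[0..2] ⇒ +0.002450 -0.125775 +0.605448 = +0.482123;  D = -0.054366-0.479048i
d^3_{2,1}: k∈[0..1] ⇒ -0.019624 +0.251910 = +0.232285;  D = -0.050874-0.226646i
d^3_{3,1}: single k=0 term ⇒ +0.060890;  D = -0.019651-0.057632i
Y_3^{m'}(θ=0.4112,φ=0.3356) and Σ D·Y over m':
  (+0.1223-0.3712i)·(+0.0142-0.0225i)  (-0.1162+0.5442i)·(+0.1172-0.0931i)  (-0.0067+0.0649i)·(+0.3905-0.1362i)  (-0.0026-0.4931i)·(+0.4109+0.0000i)  (-0.0544-0.4790i)·(-0.3905-0.1362i)  (-0.0509-0.2266i)·(+0.1172+0.0931i)  (-0.0197-0.0576i)·(-0.0142-0.0225i)
Y_3^1(R⁻¹ n̂) = +0.005702+0.054618i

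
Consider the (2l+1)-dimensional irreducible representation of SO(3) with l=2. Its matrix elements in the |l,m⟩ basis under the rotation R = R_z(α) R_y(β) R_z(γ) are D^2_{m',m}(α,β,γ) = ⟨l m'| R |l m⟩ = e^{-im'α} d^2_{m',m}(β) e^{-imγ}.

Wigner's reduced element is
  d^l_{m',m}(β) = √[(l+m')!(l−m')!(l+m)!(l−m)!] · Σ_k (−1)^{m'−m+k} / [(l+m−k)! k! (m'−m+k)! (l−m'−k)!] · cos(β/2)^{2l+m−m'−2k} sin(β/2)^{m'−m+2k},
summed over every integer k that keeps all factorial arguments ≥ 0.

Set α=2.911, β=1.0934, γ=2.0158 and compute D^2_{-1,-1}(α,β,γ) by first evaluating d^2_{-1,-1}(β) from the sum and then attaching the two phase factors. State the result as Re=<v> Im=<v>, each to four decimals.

Re=-0.0126 Im=0.0578

First d^2_{-1,-1}(β=1.0934), then the phase factors e^{-i(-1)α} and e^{-i(-1)γ}:
With c≡cos(β/2)=0.854245 and s≡sin(β/2)=0.519871, N=[1·6·1·6]^{1/2}=6.000000
Admissible k: 0..1 (factorial args all ≥0)
  k=0: (−1)^0·6.0000/(6)·0.8542^4·0.5199^0 = +0.532512
  k=1: (−1)^1·6.0000/(2)·0.8542^2·0.5199^2 = -0.591667
d^2_{-1,-1}(1.0934) = +0.532512 -0.591667 = -0.059155
Phases: e^{-i·(-1)·2.911}=-0.973531+0.228555i, e^{-i·(-1)·2.0158}=-0.430461+0.902609i ⇒ D=-0.012587+0.057800i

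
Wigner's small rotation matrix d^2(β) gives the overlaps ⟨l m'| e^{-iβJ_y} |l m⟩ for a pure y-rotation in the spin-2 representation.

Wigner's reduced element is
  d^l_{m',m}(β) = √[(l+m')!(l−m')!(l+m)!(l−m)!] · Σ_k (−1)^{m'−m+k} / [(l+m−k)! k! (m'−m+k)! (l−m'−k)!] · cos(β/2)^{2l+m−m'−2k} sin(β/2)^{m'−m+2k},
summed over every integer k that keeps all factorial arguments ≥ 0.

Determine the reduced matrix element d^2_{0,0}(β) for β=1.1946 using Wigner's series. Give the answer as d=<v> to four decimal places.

d^2_{0,0}(β=1.1946) via Wigner's sum:
With c≡cos(β/2)=0.826857 and s≡sin(β/2)=0.562412, N=[2·2·2·2]^{1/2}=4.000000
Admissible k: 0..2 (factorial args all ≥0)
  k=0: (−1)^0·4.0000/(4)·0.8269^4·0.5624^0 = +0.467436
  k=1: (−1)^1·4.0000/(1)·0.8269^2·0.5624^2 = -0.865028
  k=2: (−1)^2·4.0000/(4)·0.8269^0·0.5624^4 = +0.100050
d^2_{0,0}(1.1946) = +0.467436 -0.865028 +0.100050 = -0.297542

d=-0.2975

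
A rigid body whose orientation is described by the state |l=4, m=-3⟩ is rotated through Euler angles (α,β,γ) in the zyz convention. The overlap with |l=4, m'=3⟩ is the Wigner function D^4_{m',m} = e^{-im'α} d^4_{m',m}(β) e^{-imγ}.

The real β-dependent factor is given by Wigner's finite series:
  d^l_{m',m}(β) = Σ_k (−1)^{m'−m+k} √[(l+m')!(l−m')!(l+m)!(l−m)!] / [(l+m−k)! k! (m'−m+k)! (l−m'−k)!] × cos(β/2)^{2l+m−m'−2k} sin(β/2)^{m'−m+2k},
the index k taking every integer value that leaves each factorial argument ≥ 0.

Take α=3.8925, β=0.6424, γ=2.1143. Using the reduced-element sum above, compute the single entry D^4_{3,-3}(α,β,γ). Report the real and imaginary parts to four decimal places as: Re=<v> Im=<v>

Re=0.0036 Im=0.0050

D^4_{3,-3}(3.8925,0.6424,2.1143) = e^{-i·3·3.8925}·d^4_{3,-3}(0.6424)·e^{-i·-3·2.1143}. Compute d first:
Half-angle: c=0.948857, s=0.315705. N=√(5040·1·1·5040)=5040.000000
k: max(0,(-3)−(3))=0 … min(4+(-3),4−(3))=1
  k=0: (−1)^6·5040.0000/(720)·0.9489^2·0.3157^6 = +0.006240
  k=1: (−1)^7·5040.0000/(5040)·0.9489^0·0.3157^8 = -0.000099
d^4_{3,-3}(0.6424) = +0.006240 -0.000099 = +0.006141
Attach z-rotation phases: D = e^{-i(3)(3.8925)}·(+0.006141)·e^{-i(-3)(2.1143)} = +0.003579+0.004990i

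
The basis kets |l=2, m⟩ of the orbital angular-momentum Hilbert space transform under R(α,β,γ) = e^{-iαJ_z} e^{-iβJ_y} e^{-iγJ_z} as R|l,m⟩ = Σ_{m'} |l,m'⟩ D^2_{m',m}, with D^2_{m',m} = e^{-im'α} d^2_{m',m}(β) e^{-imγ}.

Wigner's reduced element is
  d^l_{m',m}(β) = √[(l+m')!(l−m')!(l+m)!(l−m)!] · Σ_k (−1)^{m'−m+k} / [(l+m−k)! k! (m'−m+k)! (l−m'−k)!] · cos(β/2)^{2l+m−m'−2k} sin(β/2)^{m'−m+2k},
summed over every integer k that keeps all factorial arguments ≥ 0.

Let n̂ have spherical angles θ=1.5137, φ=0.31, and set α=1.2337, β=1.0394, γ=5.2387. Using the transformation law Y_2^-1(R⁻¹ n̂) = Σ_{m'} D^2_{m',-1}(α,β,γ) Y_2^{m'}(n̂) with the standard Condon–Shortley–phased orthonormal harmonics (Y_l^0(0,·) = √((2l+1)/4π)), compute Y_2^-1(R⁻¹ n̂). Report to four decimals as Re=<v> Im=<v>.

Re=0.3459 Im=0.0757

Need the full column D^2_{m',-1} for m'=−2..2 at α=1.2337, β=1.0394, γ=5.2387.
cos(β/2)=0.867968, sin(β/2)=0.496620
d^2_{-2,-1}: single k=1 term ⇒ +0.649480;  D = +0.095696+0.642391i
d^2_{-1,-1}: k∈[0..1] ⇒ +0.567565 -0.557413 = +0.010152;  D = +0.009971+0.001909i
d^2_{0,-1}: k∈[0..1] ⇒ -0.795447 +0.260406 = -0.535040;  D = -0.268776+0.462631i
d^2_{1,-1}: k∈[0..1] ⇒ +0.557413 -0.060827 = +0.496586;  D = -0.322707-0.377436i
d^2_{2,-1}: single k=0 term ⇒ -0.212621;  D = +0.198210-0.076945i
Y_2^{m'}(θ=1.5137,φ=0.31) and Σ D·Y over m':
  (+0.0957+0.6424i)·(+0.3134-0.2237i)  (+0.0100+0.0019i)·(+0.0419-0.0134i)  (-0.2688+0.4626i)·(-0.3123+0.0000i)  (-0.3227-0.3774i)·(-0.0419-0.0134i)  (+0.1982-0.0769i)·(+0.3134+0.2237i)
Y_2^-1(R⁻¹ n̂) = +0.345862+0.075734i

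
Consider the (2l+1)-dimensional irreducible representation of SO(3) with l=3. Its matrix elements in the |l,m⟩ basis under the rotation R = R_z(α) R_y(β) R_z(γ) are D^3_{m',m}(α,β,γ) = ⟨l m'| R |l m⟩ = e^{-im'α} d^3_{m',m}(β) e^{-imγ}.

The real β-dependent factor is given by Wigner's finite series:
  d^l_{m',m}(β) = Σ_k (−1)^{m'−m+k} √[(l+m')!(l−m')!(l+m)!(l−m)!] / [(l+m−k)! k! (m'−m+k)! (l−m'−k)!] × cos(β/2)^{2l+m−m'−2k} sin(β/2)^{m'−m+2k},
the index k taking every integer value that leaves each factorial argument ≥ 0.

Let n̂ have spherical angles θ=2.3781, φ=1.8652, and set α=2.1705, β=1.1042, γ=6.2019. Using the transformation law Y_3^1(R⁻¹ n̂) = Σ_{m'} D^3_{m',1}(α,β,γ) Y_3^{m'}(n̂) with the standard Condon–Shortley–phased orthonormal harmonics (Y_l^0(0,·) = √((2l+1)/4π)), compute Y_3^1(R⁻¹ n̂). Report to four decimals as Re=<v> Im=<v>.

Re=0.2012 Im=-0.0275

Need the full column D^3_{m',1} for m'=−3..3 at α=2.1705, β=1.1042, γ=6.2019.
cos(β/2)=0.851425, sin(β/2)=0.524476
d^3_{-3,1}: single k=4 term ⇒ +0.212443;  D = +0.202342+0.064727i
d^3_{-2,1}: k∈[3..4] ⇒ +0.563180 -0.106850 = +0.456329;  D = -0.130534-0.437261i
d^3_{-1,1}: k∈[2..4] ⇒ +0.867339 -0.438820 +0.020814 = +0.449333;  D = -0.282883+0.349109i
d^3_{0,1}: k∈[1..3] ⇒ +0.812921 -0.925399 +0.117049 = +0.004571;  D = +0.004556+0.000371i
d^3_{1,1}: k∈[0..2] ⇒ +0.380959 -1.156452 +0.329115 = -0.446377;  D = +0.221183+0.387725i
d^3_{2,1}: k∈[0..1] ⇒ -0.742092 +0.563180 = -0.178913;  D = +0.078251-0.160893i
d^3_{3,1}: single k=0 term ⇒ +0.559865;  D = +0.553824-0.082020i
Y_3^{m'}(θ=2.3781,φ=1.8652) and Σ D·Y over m':
  (+0.2023+0.0647i)·(+0.1066+0.0875i)  (-0.1305-0.4373i)·(+0.2935-0.1960i)  (-0.2829+0.3491i)·(-0.1044-0.3442i)  (+0.0046+0.0004i)·(+0.1053+0.0000i)  (+0.2212+0.3877i)·(+0.1044-0.3442i)  (+0.0783-0.1609i)·(+0.2935+0.1960i)  (+0.5538-0.0820i)·(-0.1066+0.0875i)
Y_3^1(R⁻¹ n̂) = +0.201219-0.027515i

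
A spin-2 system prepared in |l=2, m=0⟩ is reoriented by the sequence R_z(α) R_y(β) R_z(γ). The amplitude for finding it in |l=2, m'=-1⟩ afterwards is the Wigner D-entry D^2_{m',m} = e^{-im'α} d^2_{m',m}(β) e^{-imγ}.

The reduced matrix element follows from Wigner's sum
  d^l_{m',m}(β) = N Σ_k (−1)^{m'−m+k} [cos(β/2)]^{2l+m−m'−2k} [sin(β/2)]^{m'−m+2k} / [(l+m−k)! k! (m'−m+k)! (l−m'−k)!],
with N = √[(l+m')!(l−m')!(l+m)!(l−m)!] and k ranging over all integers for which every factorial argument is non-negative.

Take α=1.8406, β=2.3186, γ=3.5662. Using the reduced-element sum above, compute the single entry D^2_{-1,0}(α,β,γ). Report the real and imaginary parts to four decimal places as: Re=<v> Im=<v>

Re=0.1628 Im=-0.5886

First d^2_{-1,0}(β=2.3186), then the phase factors e^{-i(-1)α} and e^{-i(0)γ}:
Half-angle: c=0.399981, s=0.916523. N=√(1·6·2·2)=4.898979
k: max(0,(0)−(-1))=1 … min(2+(0),2−(-1))=2
  k=1: (−1)^0·4.8990/(2)·0.4000^3·0.9165^1 = +0.143661
  k=2: (−1)^1·4.8990/(2)·0.4000^1·0.9165^3 = -0.754303
d^2_{-1,0}(2.3186) = +0.143661 -0.754303 = -0.610642
Attach z-rotation phases: D = e^{-i(-1)(1.8406)}·(-0.610642)·e^{-i(0)(3.5662)} = +0.162762-0.588551i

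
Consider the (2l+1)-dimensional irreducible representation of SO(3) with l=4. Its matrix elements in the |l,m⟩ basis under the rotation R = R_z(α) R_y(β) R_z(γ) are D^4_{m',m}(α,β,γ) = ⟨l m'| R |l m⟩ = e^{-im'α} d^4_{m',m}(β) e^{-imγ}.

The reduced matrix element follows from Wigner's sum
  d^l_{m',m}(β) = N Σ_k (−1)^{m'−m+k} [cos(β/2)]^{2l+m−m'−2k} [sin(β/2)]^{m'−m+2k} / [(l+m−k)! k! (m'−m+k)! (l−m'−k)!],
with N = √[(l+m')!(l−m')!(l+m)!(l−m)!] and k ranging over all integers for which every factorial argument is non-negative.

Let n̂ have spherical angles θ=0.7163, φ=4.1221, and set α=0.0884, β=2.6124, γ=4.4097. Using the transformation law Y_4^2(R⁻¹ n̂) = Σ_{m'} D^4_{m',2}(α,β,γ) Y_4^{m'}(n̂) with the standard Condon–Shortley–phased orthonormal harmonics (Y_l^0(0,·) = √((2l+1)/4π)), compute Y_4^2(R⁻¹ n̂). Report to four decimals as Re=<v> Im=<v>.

Re=0.3189 Im=0.1775

Need the full column D^4_{m',2} for m'=−4..4 at α=0.0884, β=2.6124, γ=4.4097.
cos(β/2)=0.261520, sin(β/2)=0.965198
d^4_{-4,2}: single k=6 term ⇒ +0.292608;  D = -0.168062-0.239531i
d^4_{-3,2}: k∈[5..6] ⇒ +0.168182 -0.763631 = -0.595449;  D = +0.383698+0.455341i
d^4_{-2,2}: k∈[4..6] ⇒ +0.060894 -0.663573 +0.753237 = +0.150558;  D = -0.106803-0.106117i
d^4_{-1,2}: k∈[3..5] ⇒ +0.015556 -0.317835 +0.865877 = +0.563597;  D = -0.433314-0.360390i
d^4_{0,2}: k∈[2..4] ⇒ +0.002827 -0.102701 +0.524601 = +0.424727;  D = -0.349248-0.241701i
d^4_{1,2}: k∈[1..3] ⇒ +0.000343 -0.023333 +0.211890 = +0.188899;  D = -0.164213-0.093364i
d^4_{2,2}: k∈[0..2] ⇒ +0.000022 -0.003576 +0.060894 = +0.057340;  D = -0.052154-0.023829i
d^4_{3,2}: k∈[0..1] ⇒ -0.000302 +0.012347 = +0.012045;  D = -0.011354-0.004019i
d^4_{4,2}: single k=0 term ⇒ +0.001577;  D = -0.001527-0.000393i
Y_4^{m'}(θ=0.7163,φ=4.1221) and Σ D·Y over m':
  (-0.1681-0.2395i)·(-0.0584+0.0579i)  (+0.3837+0.4553i)·(+0.2619+0.0531i)  (-0.1068-0.1061i)·(-0.1636-0.3978i)  (-0.4333-0.3604i)·(-0.1281+0.1912i)  (-0.3492-0.2417i)·(-0.2898+0.0000i)  (-0.1642-0.0934i)·(+0.1281+0.1912i)  (-0.0522-0.0238i)·(-0.1636+0.3978i)  (-0.0114-0.0040i)·(-0.2619+0.0531i)  (-0.0015-0.0004i)·(-0.0584-0.0579i)
Y_4^2(R⁻¹ n̂) = +0.318947+0.177486i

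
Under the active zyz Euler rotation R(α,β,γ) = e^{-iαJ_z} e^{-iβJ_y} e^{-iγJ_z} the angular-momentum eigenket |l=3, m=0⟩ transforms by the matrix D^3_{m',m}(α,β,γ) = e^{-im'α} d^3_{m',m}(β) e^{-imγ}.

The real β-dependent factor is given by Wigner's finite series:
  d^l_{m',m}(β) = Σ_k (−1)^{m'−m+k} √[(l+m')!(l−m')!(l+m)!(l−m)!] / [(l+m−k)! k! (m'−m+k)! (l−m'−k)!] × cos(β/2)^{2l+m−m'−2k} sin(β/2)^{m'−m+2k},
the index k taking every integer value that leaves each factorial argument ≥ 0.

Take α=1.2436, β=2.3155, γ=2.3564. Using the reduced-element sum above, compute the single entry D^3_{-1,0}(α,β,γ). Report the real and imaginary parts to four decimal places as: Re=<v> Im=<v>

First d^3_{-1,0}(β=2.3155), then the phase factors e^{-i(-1)α} and e^{-i(0)γ}:
Half-angle: c=0.401401, s=0.915902. N=√(2·24·6·6)=41.569219
k: max(0,(0)−(-1))=1 … min(3+(0),3−(-1))=3
  k=1: (−1)^0·41.5692/(12)·0.4014^5·0.9159^1 = +0.033062
  k=2: (−1)^1·41.5692/(4)·0.4014^3·0.9159^3 = -0.516411
  k=3: (−1)^2·41.5692/(12)·0.4014^1·0.9159^5 = +0.896221
d^3_{-1,0}(2.3155) = +0.033062 -0.516411 +0.896221 = +0.412872
Attach z-rotation phases: D = e^{-i(-1)(1.2436)}·(+0.412872)·e^{-i(0)(2.3564)} = +0.132693+0.390968i

Re=0.1327 Im=0.3910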